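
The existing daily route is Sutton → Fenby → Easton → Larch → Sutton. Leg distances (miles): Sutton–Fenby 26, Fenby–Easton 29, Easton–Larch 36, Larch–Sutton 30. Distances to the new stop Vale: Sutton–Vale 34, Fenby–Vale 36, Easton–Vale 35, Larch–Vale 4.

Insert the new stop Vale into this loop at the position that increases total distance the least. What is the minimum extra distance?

Insertion cost between consecutive stops i–j is d(i,Vale) + d(Vale,j) − d(i,j):
  between Sutton and Fenby: 34 + 36 − 26 = 44
  between Fenby and Easton: 36 + 35 − 29 = 42
  between Easton and Larch: 35 + 4 − 36 = 3
  between Larch and Sutton: 4 + 34 − 30 = 8
Cheapest insertion is between Easton and Larch, adding 3.
New total = 121 + 3 = 124.

Adding 3 miles by placing Vale on the Easton–Larch leg.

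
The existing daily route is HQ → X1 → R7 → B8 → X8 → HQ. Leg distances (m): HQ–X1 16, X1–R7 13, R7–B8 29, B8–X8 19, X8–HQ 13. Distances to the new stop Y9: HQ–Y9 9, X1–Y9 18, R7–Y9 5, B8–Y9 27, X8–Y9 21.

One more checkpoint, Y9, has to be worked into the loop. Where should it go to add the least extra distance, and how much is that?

Insertion cost between consecutive stops i–j is d(i,Y9) + d(Y9,j) − d(i,j):
  between HQ and X1: 9 + 18 − 16 = 11
  between X1 and R7: 18 + 5 − 13 = 10
  between R7 and B8: 5 + 27 − 29 = 3
  between B8 and X8: 27 + 21 − 19 = 29
  between X8 and HQ: 21 + 9 − 13 = 17
Cheapest insertion is between R7 and B8, adding 3.
New total = 90 + 3 = 93.

Adding 3 m by placing Y9 on the R7–B8 leg.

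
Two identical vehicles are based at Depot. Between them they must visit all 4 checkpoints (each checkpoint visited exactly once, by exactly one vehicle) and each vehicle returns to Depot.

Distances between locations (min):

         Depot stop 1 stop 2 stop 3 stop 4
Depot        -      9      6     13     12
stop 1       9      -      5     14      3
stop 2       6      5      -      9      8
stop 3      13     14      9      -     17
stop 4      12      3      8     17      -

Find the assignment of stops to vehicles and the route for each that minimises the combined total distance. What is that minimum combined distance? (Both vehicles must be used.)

Check every non-empty split of the stops between the two vehicles; for each half take its own optimal tour:
  {stop 1} + {stop 2, stop 3, stop 4}: 18 + 42 = 60
  {stop 2} + {stop 1, stop 3, stop 4}: 12 + 42 = 54
  {stop 1, stop 2} + {stop 3, stop 4}: 20 + 42 = 62
  {stop 3} + {stop 1, stop 2, stop 4}: 26 + 26 = 52
  {stop 1, stop 3} + {stop 2, stop 4}: 36 + 26 = 62
  {stop 2, stop 3} + {stop 1, stop 4}: 28 + 24 = 52
  … (7 splits in total)
Best: vehicle 1 Depot → stop 3 → Depot = 26; vehicle 2 Depot → stop 1 → stop 4 → stop 2 → Depot = 26; combined 52.

Minimum combined distance: 52 min.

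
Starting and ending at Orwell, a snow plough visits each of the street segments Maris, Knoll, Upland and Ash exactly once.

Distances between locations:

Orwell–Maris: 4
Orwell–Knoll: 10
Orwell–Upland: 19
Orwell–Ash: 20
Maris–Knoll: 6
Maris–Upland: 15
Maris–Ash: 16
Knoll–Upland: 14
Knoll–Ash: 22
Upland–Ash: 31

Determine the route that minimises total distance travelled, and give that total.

With 4 stops there are 4!/2 = 12 distinct round trips (a route and its reverse cost the same).
Orwell-Maris-Knoll-Upland-Ash-Orwell: 4+6+14+31+20 = 75
Orwell-Maris-Knoll-Ash-Upland-Orwell: 4+6+22+31+19 = 82
Orwell-Maris-Upland-Knoll-Ash-Orwell: 4+15+14+22+20 = 75
Orwell-Maris-Upland-Ash-Knoll-Orwell: 4+15+31+22+10 = 82
Orwell-Maris-Ash-Knoll-Upland-Orwell: 4+16+22+14+19 = 75
Orwell-Maris-Ash-Upland-Knoll-Orwell: 4+16+31+14+10 = 75
Orwell-Knoll-Maris-Upland-Ash-Orwell: 10+6+15+31+20 = 82
Orwell-Knoll-Maris-Ash-Upland-Orwell: 10+6+16+31+19 = 82
Orwell-Knoll-Upland-Maris-Ash-Orwell: 10+14+15+16+20 = 75
Orwell-Knoll-Ash-Maris-Upland-Orwell: 10+22+16+15+19 = 82
Orwell-Upland-Maris-Knoll-Ash-Orwell: 19+15+6+22+20 = 82
Orwell-Upland-Knoll-Maris-Ash-Orwell: 19+14+6+16+20 = 75
The minimum is 75.
One optimal route: Orwell → Maris → Knoll → Upland → Ash → Orwell (or its reverse).

Minimum total distance: 75.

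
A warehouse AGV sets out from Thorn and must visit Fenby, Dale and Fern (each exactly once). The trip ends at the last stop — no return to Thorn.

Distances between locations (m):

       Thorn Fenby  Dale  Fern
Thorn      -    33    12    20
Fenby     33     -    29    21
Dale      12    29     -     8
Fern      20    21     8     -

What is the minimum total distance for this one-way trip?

Minimum one-way distance = 41 m.

There are 3! = 6 possible orderings.
Thorn → Fenby → Dale → Fern: 33+29+8 = 70
Thorn → Fenby → Fern → Dale: 33+21+8 = 62
Thorn → Dale → Fenby → Fern: 12+29+21 = 62
Thorn → Dale → Fern → Fenby: 12+8+21 = 41
Thorn → Fern → Fenby → Dale: 20+21+29 = 70
Thorn → Fern → Dale → Fenby: 20+8+29 = 57
The minimum is 41.
One shortest path: Thorn → Dale → Fern → Fenby.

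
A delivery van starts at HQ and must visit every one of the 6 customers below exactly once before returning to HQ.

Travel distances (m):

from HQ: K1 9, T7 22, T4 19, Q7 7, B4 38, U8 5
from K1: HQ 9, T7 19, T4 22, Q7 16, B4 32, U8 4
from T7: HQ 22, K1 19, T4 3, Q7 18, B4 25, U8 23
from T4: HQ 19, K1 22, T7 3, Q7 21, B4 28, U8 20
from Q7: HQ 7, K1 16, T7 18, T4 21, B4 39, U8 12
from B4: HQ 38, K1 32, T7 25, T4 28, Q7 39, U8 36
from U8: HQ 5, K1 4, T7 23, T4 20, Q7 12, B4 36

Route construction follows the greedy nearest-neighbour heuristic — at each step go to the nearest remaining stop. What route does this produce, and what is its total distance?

From HQ: distances to unvisited — U8=5, Q7=7, K1=9, T4=19, T7=22, B4=38. Nearest is U8 (5).
From U8: distances to unvisited — K1=4, Q7=12, T4=20, T7=23, B4=36. Nearest is K1 (4).
From K1: distances to unvisited — Q7=16, T7=19, T4=22, B4=32. Nearest is Q7 (16).
From Q7: distances to unvisited — T7=18, T4=21, B4=39. Nearest is T7 (18).
From T7: distances to unvisited — T4=3, B4=25. Nearest is T4 (3).
From T4: distances to unvisited — B4=28. Nearest is B4 (28).
Return B4→HQ: 38.
Total = 5 + 4 + 16 + 18 + 3 + 28 + 38 = 112.

Total distance 112 m via the nearest-neighbour route HQ → U8 → K1 → Q7 → T7 → T4 → B4 → HQ.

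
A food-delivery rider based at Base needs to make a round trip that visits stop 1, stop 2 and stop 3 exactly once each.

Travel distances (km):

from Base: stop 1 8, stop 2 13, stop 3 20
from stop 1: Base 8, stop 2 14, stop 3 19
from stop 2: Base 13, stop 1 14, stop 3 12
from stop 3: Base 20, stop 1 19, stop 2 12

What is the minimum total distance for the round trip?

Shortest round trip = 52 km.

With 3 stops there are 3!/2 = 3 distinct round trips (a route and its reverse cost the same).
Base→stop 1→stop 2→stop 3→Base: 8+14+12+20 = 54
Base→stop 1→stop 3→stop 2→Base: 8+19+12+13 = 52
Base→stop 2→stop 1→stop 3→Base: 13+14+19+20 = 66
The minimum is 52.
One optimal route: Base → stop 1 → stop 3 → stop 2 → Base (or its reverse).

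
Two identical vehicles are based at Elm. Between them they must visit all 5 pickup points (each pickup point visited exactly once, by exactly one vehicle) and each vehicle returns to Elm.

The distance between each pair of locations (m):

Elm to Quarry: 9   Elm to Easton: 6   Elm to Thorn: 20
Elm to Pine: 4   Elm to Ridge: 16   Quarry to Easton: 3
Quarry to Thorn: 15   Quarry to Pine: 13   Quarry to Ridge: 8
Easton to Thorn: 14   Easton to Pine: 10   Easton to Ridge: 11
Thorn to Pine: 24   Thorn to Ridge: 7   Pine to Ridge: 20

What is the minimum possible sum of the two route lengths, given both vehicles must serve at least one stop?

Try each way of splitting the stops between the two vehicles (each non-empty) and, for each split, find the best tour for each vehicle:
  {Quarry} + {Easton, Thorn, Pine, Ridge}: 18 + 51 = 69
  {Easton} + {Quarry, Thorn, Pine, Ridge}: 12 + 52 = 64
  {Quarry, Easton} + {Thorn, Pine, Ridge}: 18 + 51 = 69
  {Thorn} + {Quarry, Easton, Pine, Ridge}: 40 + 41 = 81
  {Quarry, Thorn} + {Easton, Pine, Ridge}: 44 + 41 = 85
  {Easton, Thorn} + {Quarry, Pine, Ridge}: 40 + 41 = 81
  … (15 splits in total)
  {Pine} + {Quarry, Easton, Thorn, Ridge}: 8 + 44 = 52  ← best
Best: vehicle 1 Elm → Pine → Elm = 8; vehicle 2 Elm → Quarry → Ridge → Thorn → Easton → Elm = 44; combined 52.

Minimum combined distance: 52 m.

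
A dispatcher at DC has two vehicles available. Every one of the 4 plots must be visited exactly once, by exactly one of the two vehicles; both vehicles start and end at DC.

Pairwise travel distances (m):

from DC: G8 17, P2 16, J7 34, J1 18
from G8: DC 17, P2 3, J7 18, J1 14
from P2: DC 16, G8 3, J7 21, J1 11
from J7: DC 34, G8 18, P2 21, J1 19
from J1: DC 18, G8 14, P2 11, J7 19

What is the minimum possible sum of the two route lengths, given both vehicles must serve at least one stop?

Minimum combined distance: 104 m.

Try each way of splitting the stops between the two vehicles (each non-empty) and, for each split, find the best tour for each vehicle:
  {G8} + {P2, J7, J1}: 34 + 74 = 108
  {P2} + {G8, J7, J1}: 32 + 72 = 104
  {G8, P2} + {J7, J1}: 36 + 71 = 107
  {J7} + {G8, P2, J1}: 68 + 49 = 117
  {G8, J7} + {P2, J1}: 69 + 45 = 114
  {P2, J7} + {G8, J1}: 71 + 49 = 120
  … (7 splits in total)
Best: vehicle 1 DC → P2 → DC = 32; vehicle 2 DC → G8 → J7 → J1 → DC = 72; combined 104.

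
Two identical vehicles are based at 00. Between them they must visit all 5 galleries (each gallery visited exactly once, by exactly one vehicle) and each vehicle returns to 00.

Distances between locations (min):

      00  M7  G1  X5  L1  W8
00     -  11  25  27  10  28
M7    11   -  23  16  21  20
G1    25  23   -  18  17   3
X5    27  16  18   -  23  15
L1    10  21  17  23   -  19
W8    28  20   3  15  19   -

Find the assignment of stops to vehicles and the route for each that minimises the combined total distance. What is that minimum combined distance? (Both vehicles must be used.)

Try each way of splitting the stops between the two vehicles (each non-empty) and, for each split, find the best tour for each vehicle:
  {M7} + {G1, X5, L1, W8}: 22 + 72 = 94
  {G1} + {M7, X5, L1, W8}: 50 + 71 = 121
  {M7, G1} + {X5, L1, W8}: 59 + 71 = 130
  {X5} + {M7, G1, L1, W8}: 54 + 61 = 115
  {M7, X5} + {G1, L1, W8}: 54 + 57 = 111
  {G1, X5} + {M7, L1, W8}: 70 + 60 = 130
  … (15 splits in total)
  {L1} + {M7, G1, X5, W8}: 20 + 70 = 90  ← best
Best: vehicle 1 00 → L1 → 00 = 20; vehicle 2 00 → M7 → X5 → W8 → G1 → 00 = 70; combined 90.

90 min — the smallest possible combined total.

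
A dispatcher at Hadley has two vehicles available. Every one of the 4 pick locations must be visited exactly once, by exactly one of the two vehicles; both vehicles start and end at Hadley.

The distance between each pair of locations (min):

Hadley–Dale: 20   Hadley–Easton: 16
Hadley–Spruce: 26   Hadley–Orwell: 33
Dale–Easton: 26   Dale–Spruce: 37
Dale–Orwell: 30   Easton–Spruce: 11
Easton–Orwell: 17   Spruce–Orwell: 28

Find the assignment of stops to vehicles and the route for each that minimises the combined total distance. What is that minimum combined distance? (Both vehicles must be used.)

Check every non-empty split of the stops between the two vehicles; for each half take its own optimal tour:
  {Dale} + {Easton, Spruce, Orwell}: 40 + 87 = 127
  {Easton} + {Dale, Spruce, Orwell}: 32 + 104 = 136
  {Dale, Easton} + {Spruce, Orwell}: 62 + 87 = 149
  {Spruce} + {Dale, Easton, Orwell}: 52 + 83 = 135
  {Dale, Spruce} + {Easton, Orwell}: 83 + 66 = 149
  {Easton, Spruce} + {Dale, Orwell}: 53 + 83 = 136
  … (7 splits in total)
Best: vehicle 1 Hadley → Dale → Hadley = 40; vehicle 2 Hadley → Easton → Orwell → Spruce → Hadley = 87; combined 127.

Minimum combined distance: 127 min.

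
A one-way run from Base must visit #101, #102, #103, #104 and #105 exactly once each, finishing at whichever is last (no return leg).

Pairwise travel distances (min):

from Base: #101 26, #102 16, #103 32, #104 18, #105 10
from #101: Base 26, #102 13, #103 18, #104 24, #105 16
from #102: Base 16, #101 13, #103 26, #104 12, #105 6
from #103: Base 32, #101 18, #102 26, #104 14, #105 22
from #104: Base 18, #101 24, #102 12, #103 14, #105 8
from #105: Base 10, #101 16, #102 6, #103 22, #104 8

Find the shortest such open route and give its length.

There are 5! = 120 possible orderings.
Base → #101 → #102 → #103 → #104 → #105: 26+13+26+14+8 = 87
Base → #101 → #102 → #103 → #105 → #104: 26+13+26+22+8 = 95
Base → #101 → #102 → #104 → #103 → #105: 26+13+12+14+22 = 87
Base → #101 → #102 → #104 → #105 → #103: 26+13+12+8+22 = 81
Base → #101 → #102 → #105 → #103 → #104: 26+13+6+22+14 = 81
Base → #101 → #102 → #105 → #104 → #103: 26+13+6+8+14 = 67
Base → #101 → #103 → #102 → #104 → #105: 26+18+26+12+8 = 90
Base → #101 → #103 → #102 → #105 → #104: 26+18+26+6+8 = 84
Base → #101 → #103 → #104 → #102 → #105: 26+18+14+12+6 = 76
Base → #101 → #103 → #104 → #105 → #102: 26+18+14+8+6 = 72
Base → #101 → #103 → #105 → #102 → #104: 26+18+22+6+12 = 84
Base → #101 → #103 → #105 → #104 → #102: 26+18+22+8+12 = 86
Base → #101 → #104 → #102 → #103 → #105: 26+24+12+26+22 = 110
Base → #101 → #104 → #102 → #105 → #103: 26+24+12+6+22 = 90
… (106 more)
Base → #105 → #102 → #104 → #103 → #101: 10+6+12+14+18 = 60  ← best
The minimum is 60.
One shortest path: Base → #105 → #102 → #104 → #103 → #101.

60 min — the minimum one-way total.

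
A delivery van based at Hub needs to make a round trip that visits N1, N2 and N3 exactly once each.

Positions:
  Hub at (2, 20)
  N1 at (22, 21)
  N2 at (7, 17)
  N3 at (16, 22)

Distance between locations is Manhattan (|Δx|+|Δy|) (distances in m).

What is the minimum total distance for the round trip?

Minimum total distance: 50 m.

With 3 stops there are 3!/2 = 3 distinct round trips (a route and its reverse cost the same).
Hub - N1 - N2 - N3 - Hub: 21+19+14+16 = 70
Hub - N1 - N3 - N2 - Hub: 21+7+14+8 = 50
Hub - N2 - N1 - N3 - Hub: 8+19+7+16 = 50
The minimum is 50.
One optimal route: Hub → N1 → N3 → N2 → Hub (or its reverse).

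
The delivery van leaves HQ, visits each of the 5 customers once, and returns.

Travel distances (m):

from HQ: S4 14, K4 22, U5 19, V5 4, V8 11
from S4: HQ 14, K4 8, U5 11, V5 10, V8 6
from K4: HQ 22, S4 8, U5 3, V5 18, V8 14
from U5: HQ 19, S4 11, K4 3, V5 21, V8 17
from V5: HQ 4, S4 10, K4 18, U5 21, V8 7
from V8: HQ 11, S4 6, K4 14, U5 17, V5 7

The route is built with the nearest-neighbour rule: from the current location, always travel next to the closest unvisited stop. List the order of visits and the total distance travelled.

Nearest-neighbour total = 47 m; route HQ → V5 → V8 → S4 → K4 → U5 → HQ.

From HQ: distances to unvisited — V5=4, V8=11, S4=14, U5=19, K4=22. Nearest is V5 (4).
From V5: distances to unvisited — V8=7, S4=10, K4=18, U5=21. Nearest is V8 (7).
From V8: distances to unvisited — S4=6, K4=14, U5=17. Nearest is S4 (6).
From S4: distances to unvisited — K4=8, U5=11. Nearest is K4 (8).
From K4: distances to unvisited — U5=3. Nearest is U5 (3).
Return U5→HQ: 19.
Total = 4 + 7 + 6 + 8 + 3 + 19 = 47.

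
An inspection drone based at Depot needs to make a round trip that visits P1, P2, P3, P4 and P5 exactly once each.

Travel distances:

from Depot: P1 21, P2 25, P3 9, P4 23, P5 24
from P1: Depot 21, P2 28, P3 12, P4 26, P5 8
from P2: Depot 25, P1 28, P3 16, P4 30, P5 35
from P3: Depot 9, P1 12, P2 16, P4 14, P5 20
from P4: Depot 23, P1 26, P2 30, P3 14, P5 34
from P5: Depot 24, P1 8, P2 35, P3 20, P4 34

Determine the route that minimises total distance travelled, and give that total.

113 — the shortest possible round trip.

With 5 stops there are 5!/2 = 60 distinct round trips (a route and its reverse cost the same).
Depot - P1 - P2 - P3 - P4 - P5 - Depot: 21+28+16+14+34+24 = 137
Depot - P1 - P2 - P3 - P5 - P4 - Depot: 21+28+16+20+34+23 = 142
Depot - P1 - P2 - P4 - P3 - P5 - Depot: 21+28+30+14+20+24 = 137
Depot - P1 - P2 - P4 - P5 - P3 - Depot: 21+28+30+34+20+9 = 142
Depot - P1 - P2 - P5 - P3 - P4 - Depot: 21+28+35+20+14+23 = 141
Depot - P1 - P2 - P5 - P4 - P3 - Depot: 21+28+35+34+14+9 = 141
Depot - P1 - P3 - P2 - P4 - P5 - Depot: 21+12+16+30+34+24 = 137
Depot - P1 - P3 - P2 - P5 - P4 - Depot: 21+12+16+35+34+23 = 141
Depot - P1 - P3 - P4 - P2 - P5 - Depot: 21+12+14+30+35+24 = 136
Depot - P1 - P3 - P4 - P5 - P2 - Depot: 21+12+14+34+35+25 = 141
Depot - P1 - P3 - P5 - P2 - P4 - Depot: 21+12+20+35+30+23 = 141
Depot - P1 - P3 - P5 - P4 - P2 - Depot: 21+12+20+34+30+25 = 142
Depot - P1 - P4 - P2 - P3 - P5 - Depot: 21+26+30+16+20+24 = 137
Depot - P1 - P4 - P2 - P5 - P3 - Depot: 21+26+30+35+20+9 = 141
… (46 more)
Depot - P2 - P3 - P4 - P1 - P5 - Depot: 25+16+14+26+8+24 = 113  ← best
The minimum is 113.
One optimal route: Depot → P2 → P3 → P4 → P1 → P5 → Depot (or its reverse).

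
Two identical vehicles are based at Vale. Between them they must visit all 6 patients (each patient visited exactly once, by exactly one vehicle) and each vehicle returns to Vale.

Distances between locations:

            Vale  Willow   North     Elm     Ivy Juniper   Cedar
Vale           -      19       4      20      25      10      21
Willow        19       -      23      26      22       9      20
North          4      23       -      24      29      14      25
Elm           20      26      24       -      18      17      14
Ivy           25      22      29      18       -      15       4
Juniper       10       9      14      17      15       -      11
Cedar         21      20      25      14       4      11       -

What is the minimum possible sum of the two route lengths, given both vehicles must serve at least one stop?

Check every non-empty split of the stops between the two vehicles; for each half take its own optimal tour:
  {Willow} + {North, Elm, Ivy, Juniper, Cedar}: 38 + 71 = 109
  {North} + {Willow, Elm, Ivy, Juniper, Cedar}: 8 + 79 = 87
  {Willow, North} + {Elm, Ivy, Juniper, Cedar}: 46 + 63 = 109
  {Elm} + {Willow, North, Ivy, Juniper, Cedar}: 40 + 74 = 114
  {Willow, Elm} + {North, Ivy, Juniper, Cedar}: 65 + 58 = 123
  {North, Elm} + {Willow, Ivy, Juniper, Cedar}: 48 + 66 = 114
  … (31 splits in total)
Best: vehicle 1 Vale → North → Vale = 8; vehicle 2 Vale → Elm → Cedar → Ivy → Willow → Juniper → Vale = 79; combined 87.

Minimum combined distance: 87.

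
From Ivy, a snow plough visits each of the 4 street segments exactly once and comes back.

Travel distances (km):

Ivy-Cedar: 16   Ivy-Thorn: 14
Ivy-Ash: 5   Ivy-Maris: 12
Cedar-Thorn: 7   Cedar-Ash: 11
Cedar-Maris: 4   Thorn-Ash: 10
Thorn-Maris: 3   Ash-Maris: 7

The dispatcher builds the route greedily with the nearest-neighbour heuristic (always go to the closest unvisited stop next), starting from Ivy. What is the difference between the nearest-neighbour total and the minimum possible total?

Ivy: Ash=5, Maris=12, Thorn=14, Cedar=16 ⇒ Ash
Ash: Maris=7, Thorn=10, Cedar=11 ⇒ Maris
Maris: Thorn=3, Cedar=4 ⇒ Thorn
Thorn: Cedar=7 ⇒ Cedar
NN route Ivy → Ash → Maris → Thorn → Cedar → Ivy costs 38.
Optimal: Ivy → Thorn → Cedar → Maris → Ash → Ivy costs 37 (by enumerating all 12 distinct tours).
Excess = 38 − 37 = 1.

The nearest-neighbour route is 1 km longer than optimal.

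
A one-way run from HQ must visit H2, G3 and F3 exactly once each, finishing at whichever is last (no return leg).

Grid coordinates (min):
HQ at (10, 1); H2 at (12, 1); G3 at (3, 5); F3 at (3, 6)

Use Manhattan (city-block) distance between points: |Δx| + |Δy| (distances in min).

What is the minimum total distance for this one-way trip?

16 min — the minimum one-way total.

There are 3! = 6 possible orderings.
HQ → H2 → G3 → F3: 2+13+1 = 16
HQ → H2 → F3 → G3: 2+14+1 = 17
HQ → G3 → H2 → F3: 11+13+14 = 38
HQ → G3 → F3 → H2: 11+1+14 = 26
HQ → F3 → H2 → G3: 12+14+13 = 39
HQ → F3 → G3 → H2: 12+1+13 = 26
The minimum is 16.
One shortest path: HQ → H2 → G3 → F3.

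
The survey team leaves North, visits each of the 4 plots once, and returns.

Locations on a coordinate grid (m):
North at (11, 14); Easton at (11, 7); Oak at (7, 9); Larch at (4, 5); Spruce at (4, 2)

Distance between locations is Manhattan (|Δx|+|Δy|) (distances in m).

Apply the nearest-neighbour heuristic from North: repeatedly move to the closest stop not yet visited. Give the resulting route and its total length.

Total distance 42 m via the nearest-neighbour route North → Easton → Oak → Larch → Spruce → North.

North → [Easton:7 / Oak:9 / Larch:16 / Spruce:19] → Easton (7)
Easton → [Oak:6 / Larch:9 / Spruce:12] → Oak (6)
Oak → [Larch:7 / Spruce:10] → Larch (7)
Larch → [Spruce:3] → Spruce (3)
Return Spruce→North: 19.
Total = 7 + 6 + 7 + 3 + 19 = 42.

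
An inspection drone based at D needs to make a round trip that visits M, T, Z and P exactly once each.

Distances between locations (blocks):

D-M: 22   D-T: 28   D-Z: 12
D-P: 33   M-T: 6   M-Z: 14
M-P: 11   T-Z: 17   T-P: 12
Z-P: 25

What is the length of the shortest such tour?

D - M - T - Z - P - D: 22+6+17+25+33 = 103
D - M - T - P - Z - D: 22+6+12+25+12 = 77
D - M - Z - T - P - D: 22+14+17+12+33 = 98
D - M - Z - P - T - D: 22+14+25+12+28 = 101
D - M - P - T - Z - D: 22+11+12+17+12 = 74
D - M - P - Z - T - D: 22+11+25+17+28 = 103
D - T - M - Z - P - D: 28+6+14+25+33 = 106
D - T - M - P - Z - D: 28+6+11+25+12 = 82
D - T - Z - M - P - D: 28+17+14+11+33 = 103
D - T - P - M - Z - D: 28+12+11+14+12 = 77
D - Z - M - T - P - D: 12+14+6+12+33 = 77
D - Z - T - M - P - D: 12+17+6+11+33 = 79
The minimum is 74.
One optimal route: D → M → P → T → Z → D (or its reverse).

Shortest round trip = 74 blocks.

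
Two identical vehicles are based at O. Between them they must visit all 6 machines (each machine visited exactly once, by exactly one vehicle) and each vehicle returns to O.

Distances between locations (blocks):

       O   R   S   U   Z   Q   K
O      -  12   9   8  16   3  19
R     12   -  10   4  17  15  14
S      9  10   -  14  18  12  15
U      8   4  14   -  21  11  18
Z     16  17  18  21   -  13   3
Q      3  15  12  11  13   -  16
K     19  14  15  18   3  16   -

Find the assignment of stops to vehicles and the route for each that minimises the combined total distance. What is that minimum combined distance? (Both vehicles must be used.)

Check every non-empty split of the stops between the two vehicles; for each half take its own optimal tour:
  {R} + {S, U, Z, Q, K}: 24 + 56 = 80
  {S} + {R, U, Z, Q, K}: 18 + 45 = 63
  {R, S} + {U, Z, Q, K}: 31 + 45 = 76
  {U} + {R, S, Z, Q, K}: 16 + 52 = 68
  {R, U} + {S, Z, Q, K}: 24 + 43 = 67
  {S, U} + {R, Z, Q, K}: 31 + 45 = 76
  … (31 splits in total)
  {Q} + {R, S, U, Z, K}: 6 + 56 = 62  ← best
Best: vehicle 1 O → Q → O = 6; vehicle 2 O → S → Z → K → R → U → O = 56; combined 62.

62 blocks — the smallest possible combined total.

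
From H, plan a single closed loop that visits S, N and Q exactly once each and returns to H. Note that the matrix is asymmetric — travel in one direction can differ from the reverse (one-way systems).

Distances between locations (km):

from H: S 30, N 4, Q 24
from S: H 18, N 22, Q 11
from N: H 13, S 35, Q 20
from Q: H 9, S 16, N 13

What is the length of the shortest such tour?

Shortest round trip = 58 km.

H → S → N → Q → H: 30+22+20+9 = 81
H → S → Q → N → H: 30+11+13+13 = 67
H → N → S → Q → H: 4+35+11+9 = 59
H → N → Q → S → H: 4+20+16+18 = 58
H → Q → S → N → H: 24+16+22+13 = 75
H → Q → N → S → H: 24+13+35+18 = 90
The minimum is 58.
One optimal route: H → N → Q → S → H.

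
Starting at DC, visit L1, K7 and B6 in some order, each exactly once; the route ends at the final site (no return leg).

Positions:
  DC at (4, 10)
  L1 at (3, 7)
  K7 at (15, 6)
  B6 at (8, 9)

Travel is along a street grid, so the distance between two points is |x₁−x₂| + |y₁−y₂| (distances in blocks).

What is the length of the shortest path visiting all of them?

21 blocks — the minimum one-way total.

There are 3! = 6 possible orderings.
DC - L1 - K7 - B6: 4+13+10 = 27
DC - L1 - B6 - K7: 4+7+10 = 21
DC - K7 - L1 - B6: 15+13+7 = 35
DC - K7 - B6 - L1: 15+10+7 = 32
DC - B6 - L1 - K7: 5+7+13 = 25
DC - B6 - K7 - L1: 5+10+13 = 28
The minimum is 21.
One shortest path: DC → L1 → B6 → K7.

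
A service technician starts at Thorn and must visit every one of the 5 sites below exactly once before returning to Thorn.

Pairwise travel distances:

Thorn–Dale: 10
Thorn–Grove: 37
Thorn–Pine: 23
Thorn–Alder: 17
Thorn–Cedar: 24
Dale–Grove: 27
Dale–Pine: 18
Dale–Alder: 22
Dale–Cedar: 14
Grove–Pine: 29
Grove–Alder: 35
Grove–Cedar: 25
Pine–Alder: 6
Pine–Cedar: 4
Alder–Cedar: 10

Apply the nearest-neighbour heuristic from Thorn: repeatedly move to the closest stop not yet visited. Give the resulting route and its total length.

Thorn → [Dale:10 / Alder:17 / Pine:23 / Cedar:24 / Grove:37] → Dale (10)
Dale → [Cedar:14 / Pine:18 / Alder:22 / Grove:27] → Cedar (14)
Cedar → [Pine:4 / Alder:10 / Grove:25] → Pine (4)
Pine → [Alder:6 / Grove:29] → Alder (6)
Alder → [Grove:35] → Grove (35)
Return Grove→Thorn: 37.
Total = 10 + 14 + 4 + 6 + 35 + 37 = 106.

Total distance 106 via the nearest-neighbour route Thorn → Dale → Cedar → Pine → Alder → Grove → Thorn.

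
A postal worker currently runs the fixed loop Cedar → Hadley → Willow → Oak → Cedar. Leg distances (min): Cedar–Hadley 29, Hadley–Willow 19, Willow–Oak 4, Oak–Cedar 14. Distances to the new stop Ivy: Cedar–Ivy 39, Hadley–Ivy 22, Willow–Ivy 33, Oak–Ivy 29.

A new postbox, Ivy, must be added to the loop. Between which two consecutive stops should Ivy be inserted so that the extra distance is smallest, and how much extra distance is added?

Insertion cost between consecutive stops i–j is d(i,Ivy) + d(Ivy,j) − d(i,j):
  between Cedar and Hadley: 39 + 22 − 29 = 32
  between Hadley and Willow: 22 + 33 − 19 = 36
  between Willow and Oak: 33 + 29 − 4 = 58
  between Oak and Cedar: 29 + 39 − 14 = 54
Cheapest insertion is between Cedar and Hadley, adding 32.
New total = 66 + 32 = 98.

Adding 32 min by placing Ivy on the Cedar–Hadley leg.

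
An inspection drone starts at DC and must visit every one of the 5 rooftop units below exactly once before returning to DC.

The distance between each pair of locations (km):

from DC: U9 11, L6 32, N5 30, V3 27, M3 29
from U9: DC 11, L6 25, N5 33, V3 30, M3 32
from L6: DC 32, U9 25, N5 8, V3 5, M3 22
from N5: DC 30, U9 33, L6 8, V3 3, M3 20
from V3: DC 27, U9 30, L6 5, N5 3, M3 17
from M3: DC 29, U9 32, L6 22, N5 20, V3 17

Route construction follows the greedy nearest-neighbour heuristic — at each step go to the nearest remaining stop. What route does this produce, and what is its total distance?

At DC the remaining stops are U9 11, V3 27, M3 29, N5 30, L6 32; go to U9.
At U9 the remaining stops are L6 25, V3 30, M3 32, N5 33; go to L6.
At L6 the remaining stops are V3 5, N5 8, M3 22; go to V3.
At V3 the remaining stops are N5 3, M3 17; go to N5.
At N5 the remaining stops are M3 20; go to M3.
Return M3→DC: 29.
Total = 11 + 25 + 5 + 3 + 20 + 29 = 93.

93 km along DC → U9 → L6 → V3 → N5 → M3 → DC.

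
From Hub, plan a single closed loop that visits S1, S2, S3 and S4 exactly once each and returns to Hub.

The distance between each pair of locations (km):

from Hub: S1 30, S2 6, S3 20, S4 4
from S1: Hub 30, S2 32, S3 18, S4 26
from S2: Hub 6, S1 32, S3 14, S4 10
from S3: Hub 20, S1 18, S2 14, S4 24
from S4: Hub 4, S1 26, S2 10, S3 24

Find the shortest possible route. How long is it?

Hub→S1→S2→S3→S4→Hub: 30+32+14+24+4 = 104
Hub→S1→S2→S4→S3→Hub: 30+32+10+24+20 = 116
Hub→S1→S3→S2→S4→Hub: 30+18+14+10+4 = 76
Hub→S1→S3→S4→S2→Hub: 30+18+24+10+6 = 88
Hub→S1→S4→S2→S3→Hub: 30+26+10+14+20 = 100
Hub→S1→S4→S3→S2→Hub: 30+26+24+14+6 = 100
Hub→S2→S1→S3→S4→Hub: 6+32+18+24+4 = 84
Hub→S2→S1→S4→S3→Hub: 6+32+26+24+20 = 108
Hub→S2→S3→S1→S4→Hub: 6+14+18+26+4 = 68
Hub→S2→S4→S1→S3→Hub: 6+10+26+18+20 = 80
Hub→S3→S1→S2→S4→Hub: 20+18+32+10+4 = 84
Hub→S3→S2→S1→S4→Hub: 20+14+32+26+4 = 96
The minimum is 68.
One optimal route: Hub → S2 → S3 → S1 → S4 → Hub (or its reverse).

Shortest round trip = 68 km.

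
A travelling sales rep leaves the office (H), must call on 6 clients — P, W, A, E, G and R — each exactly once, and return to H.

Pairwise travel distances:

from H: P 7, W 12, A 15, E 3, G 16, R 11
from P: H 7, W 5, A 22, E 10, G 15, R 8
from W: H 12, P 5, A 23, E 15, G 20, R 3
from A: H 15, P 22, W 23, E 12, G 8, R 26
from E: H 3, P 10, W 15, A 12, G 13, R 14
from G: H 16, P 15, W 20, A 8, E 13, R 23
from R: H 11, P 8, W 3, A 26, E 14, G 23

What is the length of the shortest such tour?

57 — the shortest possible round trip.

H-P-W-A-E-G-R-H: 7+5+23+12+13+23+11 = 94
H-P-W-A-E-R-G-H: 7+5+23+12+14+23+16 = 100
H-P-W-A-G-E-R-H: 7+5+23+8+13+14+11 = 81
H-P-W-A-G-R-E-H: 7+5+23+8+23+14+3 = 83
H-P-W-A-R-E-G-H: 7+5+23+26+14+13+16 = 104
H-P-W-A-R-G-E-H: 7+5+23+26+23+13+3 = 100
H-P-W-E-A-G-R-H: 7+5+15+12+8+23+11 = 81
H-P-W-E-A-R-G-H: 7+5+15+12+26+23+16 = 104
… (352 more)
H-E-A-G-P-W-R-H: 3+12+8+15+5+3+11 = 57  ← best
The minimum is 57.
One optimal route: H → E → A → G → P → W → R → H (or its reverse).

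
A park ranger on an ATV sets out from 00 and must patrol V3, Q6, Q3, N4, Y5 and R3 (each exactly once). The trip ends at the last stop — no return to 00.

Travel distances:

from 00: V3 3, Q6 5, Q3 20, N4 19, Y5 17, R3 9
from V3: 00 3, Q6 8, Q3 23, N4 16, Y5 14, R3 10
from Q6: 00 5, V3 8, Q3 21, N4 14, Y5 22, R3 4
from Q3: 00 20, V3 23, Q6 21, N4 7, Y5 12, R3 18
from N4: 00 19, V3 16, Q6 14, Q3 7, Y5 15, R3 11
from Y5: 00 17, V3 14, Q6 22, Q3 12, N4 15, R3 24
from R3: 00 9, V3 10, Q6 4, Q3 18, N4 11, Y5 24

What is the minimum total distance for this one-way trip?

There are 6! = 720 possible orderings.
00→V3→Q6→Q3→N4→Y5→R3: 3+8+21+7+15+24 = 78
00→V3→Q6→Q3→N4→R3→Y5: 3+8+21+7+11+24 = 74
00→V3→Q6→Q3→Y5→N4→R3: 3+8+21+12+15+11 = 70
00→V3→Q6→Q3→Y5→R3→N4: 3+8+21+12+24+11 = 79
00→V3→Q6→Q3→R3→N4→Y5: 3+8+21+18+11+15 = 76
00→V3→Q6→Q3→R3→Y5→N4: 3+8+21+18+24+15 = 89
00→V3→Q6→N4→Q3→Y5→R3: 3+8+14+7+12+24 = 68
00→V3→Q6→N4→Q3→R3→Y5: 3+8+14+7+18+24 = 74
… (712 more)
00→V3→Q6→R3→N4→Q3→Y5: 3+8+4+11+7+12 = 45  ← best
The minimum is 45.
One shortest path: 00 → V3 → Q6 → R3 → N4 → Q3 → Y5.

Minimum one-way distance = 45.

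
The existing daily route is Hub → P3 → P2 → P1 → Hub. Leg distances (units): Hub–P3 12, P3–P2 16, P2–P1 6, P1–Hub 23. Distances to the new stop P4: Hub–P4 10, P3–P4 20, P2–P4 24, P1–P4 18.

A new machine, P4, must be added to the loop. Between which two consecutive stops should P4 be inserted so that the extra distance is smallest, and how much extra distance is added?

Minimum extra distance: 5, inserting P4 between P1 and Hub.

Insertion cost between consecutive stops i–j is d(i,P4) + d(P4,j) − d(i,j):
  between Hub and P3: 10 + 20 − 12 = 18
  between P3 and P2: 20 + 24 − 16 = 28
  between P2 and P1: 24 + 18 − 6 = 36
  between P1 and Hub: 18 + 10 − 23 = 5
Cheapest insertion is between P1 and Hub, adding 5.
New total = 57 + 5 = 62.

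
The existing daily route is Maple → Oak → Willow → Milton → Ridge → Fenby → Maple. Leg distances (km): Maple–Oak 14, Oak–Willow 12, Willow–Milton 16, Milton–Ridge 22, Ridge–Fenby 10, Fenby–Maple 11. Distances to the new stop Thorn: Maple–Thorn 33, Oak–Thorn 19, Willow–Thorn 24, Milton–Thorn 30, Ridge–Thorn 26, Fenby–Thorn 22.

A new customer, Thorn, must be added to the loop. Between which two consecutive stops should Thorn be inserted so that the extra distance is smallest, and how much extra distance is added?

Minimum extra distance: 31 km, inserting Thorn between Oak and Willow.

Insertion cost between consecutive stops i–j is d(i,Thorn) + d(Thorn,j) − d(i,j):
  between Maple and Oak: 33 + 19 − 14 = 38
  between Oak and Willow: 19 + 24 − 12 = 31
  between Willow and Milton: 24 + 30 − 16 = 38
  between Milton and Ridge: 30 + 26 − 22 = 34
  between Ridge and Fenby: 26 + 22 − 10 = 38
  between Fenby and Maple: 22 + 33 − 11 = 44
Cheapest insertion is between Oak and Willow, adding 31.
New total = 85 + 31 = 116.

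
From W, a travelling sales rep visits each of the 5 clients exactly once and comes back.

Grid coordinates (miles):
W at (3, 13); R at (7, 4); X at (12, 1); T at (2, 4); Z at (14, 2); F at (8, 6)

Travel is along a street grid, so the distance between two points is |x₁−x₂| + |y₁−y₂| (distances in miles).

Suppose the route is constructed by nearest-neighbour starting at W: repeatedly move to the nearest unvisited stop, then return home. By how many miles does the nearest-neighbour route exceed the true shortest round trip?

From W: T=10, F=12, R=13, X=21, Z=22 → choose T (10).
From T: R=5, F=8, X=13, Z=14 → choose R (5).
From R: F=3, X=8, Z=9 → choose F (3).
From F: X=9, Z=10 → choose X (9).
From X: Z=3 → choose Z (3).
NN route W → T → R → F → X → Z → W costs 52.
Optimal: W → T → R → X → Z → F → W costs 48 (by enumerating all 60 distinct tours).
Excess = 52 − 48 = 4.

The nearest-neighbour route is 4 miles longer than optimal.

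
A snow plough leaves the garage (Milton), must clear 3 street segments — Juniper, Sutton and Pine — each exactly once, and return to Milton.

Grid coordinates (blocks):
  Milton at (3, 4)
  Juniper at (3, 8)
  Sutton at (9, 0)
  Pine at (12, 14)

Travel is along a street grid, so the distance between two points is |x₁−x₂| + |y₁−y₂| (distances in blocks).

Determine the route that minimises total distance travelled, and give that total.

Milton - Juniper - Sutton - Pine - Milton: 4+14+17+19 = 54
Milton - Juniper - Pine - Sutton - Milton: 4+15+17+10 = 46
Milton - Sutton - Juniper - Pine - Milton: 10+14+15+19 = 58
The minimum is 46.
One optimal route: Milton → Juniper → Pine → Sutton → Milton (or its reverse).

Minimum total distance: 46 blocks.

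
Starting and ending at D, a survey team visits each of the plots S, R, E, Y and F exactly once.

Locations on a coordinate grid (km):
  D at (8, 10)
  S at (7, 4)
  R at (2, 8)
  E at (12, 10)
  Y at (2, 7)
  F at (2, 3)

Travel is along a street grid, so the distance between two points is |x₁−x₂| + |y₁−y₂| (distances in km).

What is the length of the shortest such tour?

There are 60 distinct closed tours to check (reversals are equivalent).
D → S → R → E → Y → F → D: 7+9+12+13+4+13 = 58
D → S → R → E → F → Y → D: 7+9+12+17+4+9 = 58
D → S → R → Y → E → F → D: 7+9+1+13+17+13 = 60
D → S → R → Y → F → E → D: 7+9+1+4+17+4 = 42
D → S → R → F → E → Y → D: 7+9+5+17+13+9 = 60
D → S → R → F → Y → E → D: 7+9+5+4+13+4 = 42
D → S → E → R → Y → F → D: 7+11+12+1+4+13 = 48
D → S → E → R → F → Y → D: 7+11+12+5+4+9 = 48
D → S → E → Y → R → F → D: 7+11+13+1+5+13 = 50
D → S → E → Y → F → R → D: 7+11+13+4+5+8 = 48
D → S → E → F → R → Y → D: 7+11+17+5+1+9 = 50
D → S → E → F → Y → R → D: 7+11+17+4+1+8 = 48
D → S → Y → R → E → F → D: 7+8+1+12+17+13 = 58
D → S → Y → R → F → E → D: 7+8+1+5+17+4 = 42
… (46 more)
D → S → F → Y → R → E → D: 7+6+4+1+12+4 = 34  ← best
The minimum is 34.
One optimal route: D → S → F → Y → R → E → D (or its reverse).

Shortest round trip = 34 km.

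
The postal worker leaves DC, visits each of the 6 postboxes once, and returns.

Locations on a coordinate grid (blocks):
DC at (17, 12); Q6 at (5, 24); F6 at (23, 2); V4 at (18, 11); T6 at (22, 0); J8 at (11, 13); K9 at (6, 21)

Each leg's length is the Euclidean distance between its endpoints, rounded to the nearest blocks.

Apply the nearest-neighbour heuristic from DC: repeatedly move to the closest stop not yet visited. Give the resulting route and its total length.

Total distance 63 blocks via the nearest-neighbour route DC → V4 → J8 → K9 → Q6 → F6 → T6 → DC.

DC → [V4:1 / J8:6 / F6:12 / T6:13 / K9:14 / Q6:17] → V4 (1)
V4 → [J8:7 / F6:10 / T6:12 / K9:16 / Q6:18] → J8 (7)
J8 → [K9:9 / Q6:13 / F6:16 / T6:17] → K9 (9)
K9 → [Q6:3 / F6:25 / T6:26] → Q6 (3)
Q6 → [F6:28 / T6:29] → F6 (28)
F6 → [T6:2] → T6 (2)
Return T6→DC: 13.
Total = 1 + 7 + 9 + 3 + 28 + 2 + 13 = 63.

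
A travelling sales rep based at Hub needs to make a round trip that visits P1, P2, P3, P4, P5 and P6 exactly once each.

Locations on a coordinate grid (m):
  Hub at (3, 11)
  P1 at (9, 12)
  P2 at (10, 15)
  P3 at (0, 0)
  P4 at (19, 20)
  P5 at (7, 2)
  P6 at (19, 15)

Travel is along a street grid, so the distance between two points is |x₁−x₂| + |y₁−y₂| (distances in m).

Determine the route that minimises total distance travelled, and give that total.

Hub-P1-P2-P3-P4-P5-P6-Hub: 7+4+25+39+30+25+20 = 150
Hub-P1-P2-P3-P4-P6-P5-Hub: 7+4+25+39+5+25+13 = 118
Hub-P1-P2-P3-P5-P4-P6-Hub: 7+4+25+9+30+5+20 = 100
Hub-P1-P2-P3-P5-P6-P4-Hub: 7+4+25+9+25+5+25 = 100
Hub-P1-P2-P3-P6-P4-P5-Hub: 7+4+25+34+5+30+13 = 118
Hub-P1-P2-P3-P6-P5-P4-Hub: 7+4+25+34+25+30+25 = 150
Hub-P1-P2-P4-P3-P5-P6-Hub: 7+4+14+39+9+25+20 = 118
Hub-P1-P2-P4-P3-P6-P5-Hub: 7+4+14+39+34+25+13 = 136
… (352 more)
Hub-P1-P2-P4-P6-P5-P3-Hub: 7+4+14+5+25+9+14 = 78  ← best
The minimum is 78.
One optimal route: Hub → P1 → P2 → P4 → P6 → P5 → P3 → Hub (or its reverse).

Minimum total distance: 78 m.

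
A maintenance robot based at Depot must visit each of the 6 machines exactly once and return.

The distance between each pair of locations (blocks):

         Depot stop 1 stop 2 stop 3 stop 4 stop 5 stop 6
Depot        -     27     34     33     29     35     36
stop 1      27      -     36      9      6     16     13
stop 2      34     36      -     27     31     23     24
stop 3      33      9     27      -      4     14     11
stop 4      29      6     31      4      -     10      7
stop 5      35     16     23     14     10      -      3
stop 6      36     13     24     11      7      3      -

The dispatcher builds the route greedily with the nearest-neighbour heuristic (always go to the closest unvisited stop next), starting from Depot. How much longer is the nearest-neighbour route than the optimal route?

1 blocks longer than the optimal tour.

Depot: stop 1=27, stop 4=29, stop 3=33, stop 2=34, stop 5=35, stop 6=36 ⇒ stop 1
stop 1: stop 4=6, stop 3=9, stop 6=13, stop 5=16, stop 2=36 ⇒ stop 4
stop 4: stop 3=4, stop 6=7, stop 5=10, stop 2=31 ⇒ stop 3
stop 3: stop 6=11, stop 5=14, stop 2=27 ⇒ stop 6
stop 6: stop 5=3, stop 2=24 ⇒ stop 5
stop 5: stop 2=23 ⇒ stop 2
NN route Depot → stop 1 → stop 4 → stop 3 → stop 6 → stop 5 → stop 2 → Depot costs 108.
Optimal: Depot → stop 1 → stop 3 → stop 4 → stop 6 → stop 5 → stop 2 → Depot costs 107 (by enumerating all 360 distinct tours).
Excess = 108 − 107 = 1.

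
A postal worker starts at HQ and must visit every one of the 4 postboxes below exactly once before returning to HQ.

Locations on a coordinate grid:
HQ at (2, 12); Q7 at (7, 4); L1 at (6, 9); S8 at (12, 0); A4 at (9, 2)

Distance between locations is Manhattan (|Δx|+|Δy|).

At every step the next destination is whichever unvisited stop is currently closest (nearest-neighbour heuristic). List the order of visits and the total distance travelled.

44 along HQ → L1 → Q7 → A4 → S8 → HQ.

From HQ: distances to unvisited — L1=7, Q7=13, A4=17, S8=22. Nearest is L1 (7).
From L1: distances to unvisited — Q7=6, A4=10, S8=15. Nearest is Q7 (6).
From Q7: distances to unvisited — A4=4, S8=9. Nearest is A4 (4).
From A4: distances to unvisited — S8=5. Nearest is S8 (5).
Return S8→HQ: 22.
Total = 7 + 6 + 4 + 5 + 22 = 44.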